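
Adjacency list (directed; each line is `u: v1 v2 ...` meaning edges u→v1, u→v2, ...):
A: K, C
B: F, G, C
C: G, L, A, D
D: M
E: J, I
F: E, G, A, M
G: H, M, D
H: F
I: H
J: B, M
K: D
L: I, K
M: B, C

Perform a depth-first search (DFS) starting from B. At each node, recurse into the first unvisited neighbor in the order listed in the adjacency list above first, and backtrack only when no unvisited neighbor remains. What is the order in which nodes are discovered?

Visit B
B → F
F → E
E → J
J → M
M → C
C → G
G → H
G → D
C → L
L → I
L → K
C → A

B → F → E → J → M → C → G → H → D → L → I → K → A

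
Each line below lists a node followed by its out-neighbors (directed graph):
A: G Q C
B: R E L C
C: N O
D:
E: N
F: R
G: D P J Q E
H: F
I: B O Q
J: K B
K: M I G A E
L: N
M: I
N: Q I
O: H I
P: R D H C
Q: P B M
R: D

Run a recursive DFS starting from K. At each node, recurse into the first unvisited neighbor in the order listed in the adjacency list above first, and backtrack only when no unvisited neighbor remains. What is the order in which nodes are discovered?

K -> M -> I -> B -> R -> D -> E -> N -> Q -> P -> H -> F -> C -> O -> L -> G -> J -> A

Visit K
K → M
M → I
I → B
B → R
R → D
B → E
E → N
N → Q
Q → P
P → H
H → F
P → C
C → O
B → L
K → G
G → J
K → A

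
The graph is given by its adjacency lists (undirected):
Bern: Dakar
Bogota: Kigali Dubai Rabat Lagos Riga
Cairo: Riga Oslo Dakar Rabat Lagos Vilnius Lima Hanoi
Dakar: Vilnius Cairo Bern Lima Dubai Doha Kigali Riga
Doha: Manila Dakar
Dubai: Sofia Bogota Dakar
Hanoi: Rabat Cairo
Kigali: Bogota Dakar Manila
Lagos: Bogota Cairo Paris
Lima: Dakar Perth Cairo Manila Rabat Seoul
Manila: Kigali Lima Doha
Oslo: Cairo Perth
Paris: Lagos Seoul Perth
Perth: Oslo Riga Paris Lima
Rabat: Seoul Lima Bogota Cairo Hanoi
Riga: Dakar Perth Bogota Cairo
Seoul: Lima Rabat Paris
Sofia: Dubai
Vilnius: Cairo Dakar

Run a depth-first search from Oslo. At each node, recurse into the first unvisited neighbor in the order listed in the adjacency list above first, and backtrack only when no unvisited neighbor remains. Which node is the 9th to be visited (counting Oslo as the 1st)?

Visit Oslo
Oslo → Cairo
Cairo → Riga
Riga → Dakar
Dakar → Vilnius
Dakar → Bern
Dakar → Lima
Lima → Perth
Perth → Paris
Paris → Lagos
Lagos → Bogota
Bogota → Kigali
Kigali → Manila
Manila → Doha
Bogota → Dubai
Dubai → Sofia
Bogota → Rabat
Rabat → Seoul
Rabat → Hanoi

Visit order: Oslo, Cairo, Riga, Dakar, Vilnius, Bern, Lima, Perth, Paris, Lagos, Bogota, Kigali, Manila, Doha, Dubai, Sofia, Rabat, Seoul, Hanoi

Paris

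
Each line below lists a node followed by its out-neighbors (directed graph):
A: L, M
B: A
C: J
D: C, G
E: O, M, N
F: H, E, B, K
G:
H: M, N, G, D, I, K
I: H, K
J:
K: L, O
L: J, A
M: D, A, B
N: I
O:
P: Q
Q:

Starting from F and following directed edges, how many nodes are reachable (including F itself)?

15

BFS from F visits: F, K, H, E, B, O, L, N, M, I, G, D, A, J, C
Reachable nodes: 15 of 17 total.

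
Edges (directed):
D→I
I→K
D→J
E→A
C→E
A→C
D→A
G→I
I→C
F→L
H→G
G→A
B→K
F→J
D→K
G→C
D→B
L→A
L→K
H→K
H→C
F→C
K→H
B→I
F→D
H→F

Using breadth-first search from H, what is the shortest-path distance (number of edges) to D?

Level 0: H
Level 1: C, F, G, K
Level 2: A, D, E, I, J, L
Level 3: B
D first appears at level 2.

2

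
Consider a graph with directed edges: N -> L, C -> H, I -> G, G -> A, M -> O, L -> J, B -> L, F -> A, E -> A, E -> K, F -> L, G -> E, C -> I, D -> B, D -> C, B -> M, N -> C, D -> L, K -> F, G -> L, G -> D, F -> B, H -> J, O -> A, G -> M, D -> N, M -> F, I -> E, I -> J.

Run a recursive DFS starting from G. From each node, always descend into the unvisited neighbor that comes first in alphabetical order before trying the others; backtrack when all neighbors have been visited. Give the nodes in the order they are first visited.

Visit G
G → A
G → D
D → B
B → L
L → J
B → M
M → F
M → O
D → C
C → H
C → I
I → E
E → K
D → N

G → A → D → B → L → J → M → F → O → C → H → I → E → K → N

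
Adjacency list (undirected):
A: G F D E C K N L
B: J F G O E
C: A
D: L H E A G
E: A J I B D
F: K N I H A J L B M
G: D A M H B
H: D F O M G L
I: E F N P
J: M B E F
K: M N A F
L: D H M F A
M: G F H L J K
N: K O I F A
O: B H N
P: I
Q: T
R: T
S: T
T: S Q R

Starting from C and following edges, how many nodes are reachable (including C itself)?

BFS from C visits: C, A, G, F, D, E, K, N, L, M, H, B, I, J, O, P
Reachable nodes: 16 of 20 total.

16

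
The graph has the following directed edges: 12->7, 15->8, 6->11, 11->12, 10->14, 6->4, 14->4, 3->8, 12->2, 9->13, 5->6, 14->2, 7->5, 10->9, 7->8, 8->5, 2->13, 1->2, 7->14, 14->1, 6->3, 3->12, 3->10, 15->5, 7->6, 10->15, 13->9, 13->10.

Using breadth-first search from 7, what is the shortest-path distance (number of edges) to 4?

Level 0: 7
Level 1: 5, 6, 8, 14
Level 2: 1, 2, 3, 4, 11
Level 3: 10, 12, 13
Level 4: 9, 15
4 first appears at level 2.

2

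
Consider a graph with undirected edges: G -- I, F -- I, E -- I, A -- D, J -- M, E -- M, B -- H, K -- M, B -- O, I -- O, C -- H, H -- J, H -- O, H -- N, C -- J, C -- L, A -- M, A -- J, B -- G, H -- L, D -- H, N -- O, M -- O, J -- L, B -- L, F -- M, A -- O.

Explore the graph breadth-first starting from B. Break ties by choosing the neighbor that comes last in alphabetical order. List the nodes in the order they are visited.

B → O → L → H → G → N → M → I → A → J → C → D → K → F → E

Visit B; enqueue O, L, H, G → queue [O, L, H, G]
Visit O; enqueue N, M, I, A → queue [L, H, G, N, M, I, A]
Visit L; enqueue J, C → queue [H, G, N, M, I, A, J, C]
Visit H; enqueue D → queue [G, N, M, I, A, J, C, D]
Visit G → queue [N, M, I, A, J, C, D]
Visit N → queue [M, I, A, J, C, D]
Visit M; enqueue K, F, E → queue [I, A, J, C, D, K, F, E]
Visit I → queue [A, J, C, D, K, F, E]
Visit A → queue [J, C, D, K, F, E]
Visit J → queue [C, D, K, F, E]
Visit C → queue [D, K, F, E]
Visit D → queue [K, F, E]
Visit K → queue [F, E]
Visit F → queue [E]
Visit E → queue []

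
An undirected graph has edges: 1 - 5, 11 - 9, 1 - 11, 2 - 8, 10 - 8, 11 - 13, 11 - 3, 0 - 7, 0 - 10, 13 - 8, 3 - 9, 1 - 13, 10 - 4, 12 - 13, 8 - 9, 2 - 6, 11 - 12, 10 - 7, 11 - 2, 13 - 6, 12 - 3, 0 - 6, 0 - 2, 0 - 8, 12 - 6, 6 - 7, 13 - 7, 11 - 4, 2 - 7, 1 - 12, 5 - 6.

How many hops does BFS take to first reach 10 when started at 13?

Level 0: 13
Level 1: 1, 6, 7, 8, 11, 12
Level 2: 0, 2, 3, 4, 5, 9, 10
10 first appears at level 2.

2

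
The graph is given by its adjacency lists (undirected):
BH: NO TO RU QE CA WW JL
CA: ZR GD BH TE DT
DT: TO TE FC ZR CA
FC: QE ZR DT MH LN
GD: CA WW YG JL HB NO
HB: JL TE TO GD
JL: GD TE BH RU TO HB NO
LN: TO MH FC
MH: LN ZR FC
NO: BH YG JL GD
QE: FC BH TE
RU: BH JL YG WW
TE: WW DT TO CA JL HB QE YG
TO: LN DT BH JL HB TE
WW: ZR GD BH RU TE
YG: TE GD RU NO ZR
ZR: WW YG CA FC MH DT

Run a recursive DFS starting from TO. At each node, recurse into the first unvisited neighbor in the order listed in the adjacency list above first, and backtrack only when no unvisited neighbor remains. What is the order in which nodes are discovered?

TO → LN → MH → ZR → WW → GD → CA → BH → NO → YG → TE → DT → FC → QE → JL → RU → HB

Visit TO
TO → LN
LN → MH
MH → ZR
ZR → WW
WW → GD
GD → CA
CA → BH
BH → NO
NO → YG
YG → TE
TE → DT
DT → FC
FC → QE
TE → JL
JL → RU
JL → HB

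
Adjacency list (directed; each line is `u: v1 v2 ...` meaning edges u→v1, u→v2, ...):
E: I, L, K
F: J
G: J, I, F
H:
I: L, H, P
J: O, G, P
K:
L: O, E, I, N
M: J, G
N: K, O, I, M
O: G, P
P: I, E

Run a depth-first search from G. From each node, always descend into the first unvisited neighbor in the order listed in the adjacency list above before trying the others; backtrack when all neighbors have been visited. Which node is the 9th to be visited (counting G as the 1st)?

N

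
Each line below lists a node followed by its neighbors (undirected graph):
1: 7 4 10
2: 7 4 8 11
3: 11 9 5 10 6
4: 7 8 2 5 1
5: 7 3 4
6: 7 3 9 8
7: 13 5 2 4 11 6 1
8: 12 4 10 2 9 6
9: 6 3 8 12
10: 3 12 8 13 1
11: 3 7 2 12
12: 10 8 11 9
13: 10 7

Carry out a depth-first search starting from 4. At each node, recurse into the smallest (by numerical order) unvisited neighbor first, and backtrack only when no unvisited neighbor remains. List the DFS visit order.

Visit 4
4 → 1
1 → 7
7 → 2
2 → 8
8 → 6
6 → 3
3 → 5
3 → 9
9 → 12
12 → 10
10 → 13
12 → 11

4 1 7 2 8 6 3 5 9 12 10 13 11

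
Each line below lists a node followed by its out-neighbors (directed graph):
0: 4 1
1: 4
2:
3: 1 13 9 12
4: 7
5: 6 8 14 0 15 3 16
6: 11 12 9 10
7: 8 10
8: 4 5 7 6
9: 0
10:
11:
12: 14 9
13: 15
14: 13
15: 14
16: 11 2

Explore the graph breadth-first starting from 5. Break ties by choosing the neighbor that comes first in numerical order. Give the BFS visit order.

Visit 5; enqueue 0, 3, 6, 8, 14, 15, 16 → queue [0, 3, 6, 8, 14, 15, 16]
Visit 0; enqueue 1, 4 → queue [3, 6, 8, 14, 15, 16, 1, 4]
Visit 3; enqueue 9, 12, 13 → queue [6, 8, 14, 15, 16, 1, 4, 9, 12, 13]
Visit 6; enqueue 10, 11 → queue [8, 14, 15, 16, 1, 4, 9, 12, 13, 10, 11]
Visit 8; enqueue 7 → queue [14, 15, 16, 1, 4, 9, 12, 13, 10, 11, 7]
Visit 14 → queue [15, 16, 1, 4, 9, 12, 13, 10, 11, 7]
Visit 15 → queue [16, 1, 4, 9, 12, 13, 10, 11, 7]
Visit 16; enqueue 2 → queue [1, 4, 9, 12, 13, 10, 11, 7, 2]
Visit 1 → queue [4, 9, 12, 13, 10, 11, 7, 2]
Visit 4 → queue [9, 12, 13, 10, 11, 7, 2]
Visit 9 → queue [12, 13, 10, 11, 7, 2]
Visit 12 → queue [13, 10, 11, 7, 2]
Visit 13 → queue [10, 11, 7, 2]
Visit 10 → queue [11, 7, 2]
Visit 11 → queue [7, 2]
Visit 7 → queue [2]
Visit 2 → queue []

5 0 3 6 8 14 15 16 1 4 9 12 13 10 11 7 2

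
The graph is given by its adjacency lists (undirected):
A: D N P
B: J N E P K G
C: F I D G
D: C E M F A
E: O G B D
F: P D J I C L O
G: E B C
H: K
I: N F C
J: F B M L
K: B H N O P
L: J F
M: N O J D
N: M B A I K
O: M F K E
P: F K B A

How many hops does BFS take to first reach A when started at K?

Level 0: K
Level 1: B, H, N, O, P
Level 2: A, E, F, G, I, J, M
Level 3: C, D, L
A first appears at level 2.

2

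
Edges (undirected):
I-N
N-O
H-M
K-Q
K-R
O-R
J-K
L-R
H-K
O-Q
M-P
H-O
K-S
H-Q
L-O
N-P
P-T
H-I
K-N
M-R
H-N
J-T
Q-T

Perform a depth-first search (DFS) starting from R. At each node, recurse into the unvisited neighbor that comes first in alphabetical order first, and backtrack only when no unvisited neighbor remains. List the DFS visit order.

R K H I N O L Q T J P M S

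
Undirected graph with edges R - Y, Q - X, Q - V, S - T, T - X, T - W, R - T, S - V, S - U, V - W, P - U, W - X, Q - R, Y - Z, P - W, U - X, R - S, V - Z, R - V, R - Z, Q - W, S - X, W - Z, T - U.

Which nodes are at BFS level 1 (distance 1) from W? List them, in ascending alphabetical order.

P, Q, T, V, X, Z

Level 0: W
Level 1: P, Q, T, V, X, Z
Level 2: R, S, U, Y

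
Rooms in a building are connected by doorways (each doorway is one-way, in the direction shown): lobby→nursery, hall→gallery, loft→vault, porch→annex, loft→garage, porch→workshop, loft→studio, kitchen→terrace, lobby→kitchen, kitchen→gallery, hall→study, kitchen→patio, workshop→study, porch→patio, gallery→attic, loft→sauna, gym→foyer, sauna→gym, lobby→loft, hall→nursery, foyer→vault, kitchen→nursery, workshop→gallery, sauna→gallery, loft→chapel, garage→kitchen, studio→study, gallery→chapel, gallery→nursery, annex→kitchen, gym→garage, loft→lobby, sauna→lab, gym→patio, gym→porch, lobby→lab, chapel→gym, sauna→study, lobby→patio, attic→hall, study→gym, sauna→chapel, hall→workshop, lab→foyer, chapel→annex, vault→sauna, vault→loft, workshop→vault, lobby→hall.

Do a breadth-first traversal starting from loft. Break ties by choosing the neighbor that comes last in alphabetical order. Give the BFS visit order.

Visit loft; enqueue vault, studio, sauna, lobby, garage, chapel → queue [vault, studio, sauna, lobby, garage, chapel]
Visit vault → queue [studio, sauna, lobby, garage, chapel]
Visit studio; enqueue study → queue [sauna, lobby, garage, chapel, study]
Visit sauna; enqueue lab, gym, gallery → queue [lobby, garage, chapel, study, lab, gym, gallery]
Visit lobby; enqueue patio, nursery, kitchen, hall → queue [garage, chapel, study, lab, gym, gallery, patio, nursery, kitchen, hall]
Visit garage → queue [chapel, study, lab, gym, gallery, patio, nursery, kitchen, hall]
Visit chapel; enqueue annex → queue [study, lab, gym, gallery, patio, nursery, kitchen, hall, annex]
Visit study → queue [lab, gym, gallery, patio, nursery, kitchen, hall, annex]
Visit lab; enqueue foyer → queue [gym, gallery, patio, nursery, kitchen, hall, annex, foyer]
Visit gym; enqueue porch → queue [gallery, patio, nursery, kitchen, hall, annex, foyer, porch]
Visit gallery; enqueue attic → queue [patio, nursery, kitchen, hall, annex, foyer, porch, attic]
Visit patio → queue [nursery, kitchen, hall, annex, foyer, porch, attic]
Visit nursery → queue [kitchen, hall, annex, foyer, porch, attic]
Visit kitchen; enqueue terrace → queue [hall, annex, foyer, porch, attic, terrace]
Visit hall; enqueue workshop → queue [annex, foyer, porch, attic, terrace, workshop]
Visit annex → queue [foyer, porch, attic, terrace, workshop]
Visit foyer → queue [porch, attic, terrace, workshop]
Visit porch → queue [attic, terrace, workshop]
Visit attic → queue [terrace, workshop]
Visit terrace → queue [workshop]
Visit workshop → queue []

loft, vault, studio, sauna, lobby, garage, chapel, study, lab, gym, gallery, patio, nursery, kitchen, hall, annex, foyer, porch, attic, terrace, workshop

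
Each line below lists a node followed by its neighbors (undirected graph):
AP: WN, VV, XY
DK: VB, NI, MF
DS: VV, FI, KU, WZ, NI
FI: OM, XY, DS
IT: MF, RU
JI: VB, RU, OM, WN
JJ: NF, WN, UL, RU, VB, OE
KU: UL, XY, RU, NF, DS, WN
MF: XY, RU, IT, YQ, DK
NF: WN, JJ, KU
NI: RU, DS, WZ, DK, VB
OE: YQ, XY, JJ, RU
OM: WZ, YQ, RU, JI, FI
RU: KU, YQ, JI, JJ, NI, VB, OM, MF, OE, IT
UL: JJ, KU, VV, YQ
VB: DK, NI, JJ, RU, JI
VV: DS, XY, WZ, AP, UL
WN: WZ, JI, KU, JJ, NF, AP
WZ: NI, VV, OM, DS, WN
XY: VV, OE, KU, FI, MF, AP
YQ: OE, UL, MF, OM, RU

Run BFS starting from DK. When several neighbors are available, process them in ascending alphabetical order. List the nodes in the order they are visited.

DK -> MF -> NI -> VB -> IT -> RU -> XY -> YQ -> DS -> WZ -> JI -> JJ -> KU -> OE -> OM -> AP -> FI -> VV -> UL -> WN -> NF

Visit DK; enqueue MF, NI, VB → queue [MF, NI, VB]
Visit MF; enqueue IT, RU, XY, YQ → queue [NI, VB, IT, RU, XY, YQ]
Visit NI; enqueue DS, WZ → queue [VB, IT, RU, XY, YQ, DS, WZ]
Visit VB; enqueue JI, JJ → queue [IT, RU, XY, YQ, DS, WZ, JI, JJ]
Visit IT → queue [RU, XY, YQ, DS, WZ, JI, JJ]
Visit RU; enqueue KU, OE, OM → queue [XY, YQ, DS, WZ, JI, JJ, KU, OE, OM]
Visit XY; enqueue AP, FI, VV → queue [YQ, DS, WZ, JI, JJ, KU, OE, OM, AP, FI, VV]
Visit YQ; enqueue UL → queue [DS, WZ, JI, JJ, KU, OE, OM, AP, FI, VV, UL]
Visit DS → queue [WZ, JI, JJ, KU, OE, OM, AP, FI, VV, UL]
Visit WZ; enqueue WN → queue [JI, JJ, KU, OE, OM, AP, FI, VV, UL, WN]
Visit JI → queue [JJ, KU, OE, OM, AP, FI, VV, UL, WN]
Visit JJ; enqueue NF → queue [KU, OE, OM, AP, FI, VV, UL, WN, NF]
Visit KU → queue [OE, OM, AP, FI, VV, UL, WN, NF]
Visit OE → queue [OM, AP, FI, VV, UL, WN, NF]
Visit OM → queue [AP, FI, VV, UL, WN, NF]
Visit AP → queue [FI, VV, UL, WN, NF]
Visit FI → queue [VV, UL, WN, NF]
Visit VV → queue [UL, WN, NF]
Visit UL → queue [WN, NF]
Visit WN → queue [NF]
Visit NF → queue []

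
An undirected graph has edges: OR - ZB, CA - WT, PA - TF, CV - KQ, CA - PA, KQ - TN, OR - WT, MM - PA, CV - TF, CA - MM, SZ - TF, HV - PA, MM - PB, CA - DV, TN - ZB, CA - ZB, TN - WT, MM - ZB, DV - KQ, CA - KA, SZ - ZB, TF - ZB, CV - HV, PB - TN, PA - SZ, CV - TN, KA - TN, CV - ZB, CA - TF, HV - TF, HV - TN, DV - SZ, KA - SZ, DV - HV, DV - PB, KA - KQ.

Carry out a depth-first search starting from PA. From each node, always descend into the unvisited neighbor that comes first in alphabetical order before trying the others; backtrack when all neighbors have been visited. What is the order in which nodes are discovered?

PA, CA, DV, HV, CV, KQ, KA, SZ, TF, ZB, MM, PB, TN, WT, OR

Visit PA
PA → CA
CA → DV
DV → HV
HV → CV
CV → KQ
KQ → KA
KA → SZ
SZ → TF
TF → ZB
ZB → MM
MM → PB
PB → TN
TN → WT
WT → OR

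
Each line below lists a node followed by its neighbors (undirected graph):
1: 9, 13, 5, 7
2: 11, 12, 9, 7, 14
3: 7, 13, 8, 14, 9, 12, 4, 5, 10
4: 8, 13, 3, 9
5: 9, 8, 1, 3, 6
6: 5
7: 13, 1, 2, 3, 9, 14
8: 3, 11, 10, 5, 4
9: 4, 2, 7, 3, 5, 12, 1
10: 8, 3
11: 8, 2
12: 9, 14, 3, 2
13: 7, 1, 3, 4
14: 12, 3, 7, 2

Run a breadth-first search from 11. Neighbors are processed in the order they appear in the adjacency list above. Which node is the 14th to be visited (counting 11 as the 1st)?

6

Visit 11; enqueue 8, 2 → queue [8, 2]
Visit 8; enqueue 3, 10, 5, 4 → queue [2, 3, 10, 5, 4]
Visit 2; enqueue 12, 9, 7, 14 → queue [3, 10, 5, 4, 12, 9, 7, 14]
Visit 3; enqueue 13 → queue [10, 5, 4, 12, 9, 7, 14, 13]
Visit 10 → queue [5, 4, 12, 9, 7, 14, 13]
Visit 5; enqueue 1, 6 → queue [4, 12, 9, 7, 14, 13, 1, 6]
Visit 4 → queue [12, 9, 7, 14, 13, 1, 6]
Visit 12 → queue [9, 7, 14, 13, 1, 6]
Visit 9 → queue [7, 14, 13, 1, 6]
Visit 7 → queue [14, 13, 1, 6]
Visit 14 → queue [13, 1, 6]
Visit 13 → queue [1, 6]
Visit 1 → queue [6]
Visit 6 → queue []

Visit order: 11, 8, 2, 3, 10, 5, 4, 12, 9, 7, 14, 13, 1, 6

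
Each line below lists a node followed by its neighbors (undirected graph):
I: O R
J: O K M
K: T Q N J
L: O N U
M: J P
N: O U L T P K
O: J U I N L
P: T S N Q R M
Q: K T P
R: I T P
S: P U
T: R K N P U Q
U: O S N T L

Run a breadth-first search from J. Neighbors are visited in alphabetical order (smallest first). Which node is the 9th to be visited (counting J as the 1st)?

I

Visit J; enqueue K, M, O → queue [K, M, O]
Visit K; enqueue N, Q, T → queue [M, O, N, Q, T]
Visit M; enqueue P → queue [O, N, Q, T, P]
Visit O; enqueue I, L, U → queue [N, Q, T, P, I, L, U]
Visit N → queue [Q, T, P, I, L, U]
Visit Q → queue [T, P, I, L, U]
Visit T; enqueue R → queue [P, I, L, U, R]
Visit P; enqueue S → queue [I, L, U, R, S]
Visit I → queue [L, U, R, S]
Visit L → queue [U, R, S]
Visit U → queue [R, S]
Visit R → queue [S]
Visit S → queue []

Visit order: J, K, M, O, N, Q, T, P, I, L, U, R, S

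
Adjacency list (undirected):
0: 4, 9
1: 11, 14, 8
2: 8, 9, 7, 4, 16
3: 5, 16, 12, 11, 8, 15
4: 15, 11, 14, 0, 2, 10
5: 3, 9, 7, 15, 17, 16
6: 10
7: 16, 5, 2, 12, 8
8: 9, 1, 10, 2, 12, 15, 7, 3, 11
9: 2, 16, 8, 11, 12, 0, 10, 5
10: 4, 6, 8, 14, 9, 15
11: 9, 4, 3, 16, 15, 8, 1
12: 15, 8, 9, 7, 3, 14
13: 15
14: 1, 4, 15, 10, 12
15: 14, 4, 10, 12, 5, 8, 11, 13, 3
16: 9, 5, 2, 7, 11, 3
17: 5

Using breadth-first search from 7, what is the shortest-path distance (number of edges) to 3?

2

Level 0: 7
Level 1: 2, 5, 8, 12, 16
Level 2: 1, 3, 4, 9, 10, 11, 14, 15, 17
Level 3: 0, 6, 13
3 first appears at level 2.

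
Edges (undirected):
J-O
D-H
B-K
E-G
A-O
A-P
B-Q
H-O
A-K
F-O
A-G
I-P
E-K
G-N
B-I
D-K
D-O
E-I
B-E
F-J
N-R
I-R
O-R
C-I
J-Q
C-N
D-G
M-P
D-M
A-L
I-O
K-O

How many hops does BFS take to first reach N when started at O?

2

Level 0: O
Level 1: A, D, F, H, I, J, K, R
Level 2: B, C, E, G, L, M, N, P, Q
N first appears at level 2.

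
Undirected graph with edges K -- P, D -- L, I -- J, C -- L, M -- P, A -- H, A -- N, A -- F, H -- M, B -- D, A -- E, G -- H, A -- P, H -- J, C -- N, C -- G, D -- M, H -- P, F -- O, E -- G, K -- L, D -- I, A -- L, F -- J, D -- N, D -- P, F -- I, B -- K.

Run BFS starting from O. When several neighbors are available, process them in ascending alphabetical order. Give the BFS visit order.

O -> F -> A -> I -> J -> E -> H -> L -> N -> P -> D -> G -> M -> C -> K -> B

Visit O; enqueue F → queue [F]
Visit F; enqueue A, I, J → queue [A, I, J]
Visit A; enqueue E, H, L, N, P → queue [I, J, E, H, L, N, P]
Visit I; enqueue D → queue [J, E, H, L, N, P, D]
Visit J → queue [E, H, L, N, P, D]
Visit E; enqueue G → queue [H, L, N, P, D, G]
Visit H; enqueue M → queue [L, N, P, D, G, M]
Visit L; enqueue C, K → queue [N, P, D, G, M, C, K]
Visit N → queue [P, D, G, M, C, K]
Visit P → queue [D, G, M, C, K]
Visit D; enqueue B → queue [G, M, C, K, B]
Visit G → queue [M, C, K, B]
Visit M → queue [C, K, B]
Visit C → queue [K, B]
Visit K → queue [B]
Visit B → queue []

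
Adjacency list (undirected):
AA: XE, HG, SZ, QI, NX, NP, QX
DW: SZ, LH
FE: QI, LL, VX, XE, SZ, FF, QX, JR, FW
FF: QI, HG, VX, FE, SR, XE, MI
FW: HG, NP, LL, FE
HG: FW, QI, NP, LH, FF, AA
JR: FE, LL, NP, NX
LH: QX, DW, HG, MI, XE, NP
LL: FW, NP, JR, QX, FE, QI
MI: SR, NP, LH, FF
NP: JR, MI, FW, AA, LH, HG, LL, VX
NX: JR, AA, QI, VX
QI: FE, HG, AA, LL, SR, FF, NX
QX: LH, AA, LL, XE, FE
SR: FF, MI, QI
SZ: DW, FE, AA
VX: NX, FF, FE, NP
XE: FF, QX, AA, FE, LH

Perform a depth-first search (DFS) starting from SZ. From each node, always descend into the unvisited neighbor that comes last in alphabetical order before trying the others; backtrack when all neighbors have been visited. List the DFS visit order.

Visit SZ
SZ → FE
FE → XE
XE → QX
QX → LL
LL → QI
QI → SR
SR → MI
MI → NP
NP → VX
VX → NX
NX → JR
NX → AA
AA → HG
HG → LH
LH → DW
HG → FW
HG → FF

SZ → FE → XE → QX → LL → QI → SR → MI → NP → VX → NX → JR → AA → HG → LH → DW → FW → FF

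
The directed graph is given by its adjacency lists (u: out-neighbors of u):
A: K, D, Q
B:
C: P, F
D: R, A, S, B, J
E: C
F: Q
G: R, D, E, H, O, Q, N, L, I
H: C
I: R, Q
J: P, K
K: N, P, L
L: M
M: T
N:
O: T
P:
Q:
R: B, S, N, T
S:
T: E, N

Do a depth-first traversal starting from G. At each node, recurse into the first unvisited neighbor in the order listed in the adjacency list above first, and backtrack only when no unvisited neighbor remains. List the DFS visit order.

G R B S N T E C P F Q D A K L M J H O I

Visit G
G → R
R → B
R → S
R → N
R → T
T → E
E → C
C → P
C → F
F → Q
G → D
D → A
A → K
K → L
L → M
D → J
G → H
G → O
G → I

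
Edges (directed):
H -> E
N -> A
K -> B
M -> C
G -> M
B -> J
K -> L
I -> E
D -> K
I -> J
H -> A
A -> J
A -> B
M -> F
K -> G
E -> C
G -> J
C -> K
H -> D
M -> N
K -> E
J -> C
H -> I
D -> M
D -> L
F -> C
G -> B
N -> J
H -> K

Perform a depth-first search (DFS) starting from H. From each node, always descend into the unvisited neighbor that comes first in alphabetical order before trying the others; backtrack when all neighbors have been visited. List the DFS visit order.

Visit H
H → A
A → B
B → J
J → C
C → K
K → E
K → G
G → M
M → F
M → N
K → L
H → D
H → I

H → A → B → J → C → K → E → G → M → F → N → L → D → I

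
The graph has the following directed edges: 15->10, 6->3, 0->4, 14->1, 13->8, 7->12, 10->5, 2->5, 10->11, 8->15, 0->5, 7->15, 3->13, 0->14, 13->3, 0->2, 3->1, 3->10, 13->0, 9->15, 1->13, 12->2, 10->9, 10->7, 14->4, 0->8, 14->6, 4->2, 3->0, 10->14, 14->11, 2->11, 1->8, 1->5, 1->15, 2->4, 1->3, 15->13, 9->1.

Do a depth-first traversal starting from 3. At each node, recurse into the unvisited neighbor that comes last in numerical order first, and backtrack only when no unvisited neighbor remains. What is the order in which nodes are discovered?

Visit 3
3 → 13
13 → 8
8 → 15
15 → 10
10 → 14
14 → 11
14 → 6
14 → 4
4 → 2
2 → 5
14 → 1
10 → 9
10 → 7
7 → 12
13 → 0

3 13 8 15 10 14 11 6 4 2 5 1 9 7 12 0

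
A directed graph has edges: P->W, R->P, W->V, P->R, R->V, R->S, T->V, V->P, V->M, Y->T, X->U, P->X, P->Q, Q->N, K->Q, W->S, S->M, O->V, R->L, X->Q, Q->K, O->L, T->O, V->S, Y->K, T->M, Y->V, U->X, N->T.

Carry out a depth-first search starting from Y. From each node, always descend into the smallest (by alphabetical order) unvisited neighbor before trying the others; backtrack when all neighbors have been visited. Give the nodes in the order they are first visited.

Visit Y
Y → K
K → Q
Q → N
N → T
T → M
T → O
O → L
O → V
V → P
P → R
R → S
P → W
P → X
X → U

Y K Q N T M O L V P R S W X U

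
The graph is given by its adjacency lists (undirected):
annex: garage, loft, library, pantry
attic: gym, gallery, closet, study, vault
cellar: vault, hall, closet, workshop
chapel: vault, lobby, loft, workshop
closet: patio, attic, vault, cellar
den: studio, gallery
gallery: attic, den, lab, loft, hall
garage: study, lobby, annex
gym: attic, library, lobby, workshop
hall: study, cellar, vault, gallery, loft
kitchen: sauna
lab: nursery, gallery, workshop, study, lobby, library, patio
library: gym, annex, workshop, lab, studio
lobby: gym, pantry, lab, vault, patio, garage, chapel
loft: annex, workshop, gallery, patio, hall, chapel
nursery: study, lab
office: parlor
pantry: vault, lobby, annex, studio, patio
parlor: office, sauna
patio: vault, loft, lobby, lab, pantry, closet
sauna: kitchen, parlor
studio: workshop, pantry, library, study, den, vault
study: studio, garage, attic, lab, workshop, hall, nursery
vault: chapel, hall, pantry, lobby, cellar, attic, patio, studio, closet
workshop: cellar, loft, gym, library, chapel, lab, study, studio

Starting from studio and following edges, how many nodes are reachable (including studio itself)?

21

BFS from studio visits: studio, workshop, pantry, library, study, den, vault, cellar, loft, gym, chapel, lab, lobby, annex, patio, garage, attic, hall, nursery, gallery, closet
Reachable nodes: 21 of 25 total.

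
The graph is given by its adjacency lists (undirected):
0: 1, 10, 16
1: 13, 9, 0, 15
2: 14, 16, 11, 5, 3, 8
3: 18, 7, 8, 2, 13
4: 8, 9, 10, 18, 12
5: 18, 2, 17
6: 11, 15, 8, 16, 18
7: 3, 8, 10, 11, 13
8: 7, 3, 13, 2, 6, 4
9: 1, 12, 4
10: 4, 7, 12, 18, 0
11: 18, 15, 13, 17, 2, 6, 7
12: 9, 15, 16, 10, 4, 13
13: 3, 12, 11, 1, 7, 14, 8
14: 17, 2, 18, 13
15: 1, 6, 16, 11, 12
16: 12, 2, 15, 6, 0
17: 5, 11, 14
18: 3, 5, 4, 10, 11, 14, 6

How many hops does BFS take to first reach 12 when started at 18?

2

Level 0: 18
Level 1: 3, 4, 5, 6, 10, 11, 14
Level 2: 0, 2, 7, 8, 9, 12, 13, 15, 16, 17
Level 3: 1
12 first appears at level 2.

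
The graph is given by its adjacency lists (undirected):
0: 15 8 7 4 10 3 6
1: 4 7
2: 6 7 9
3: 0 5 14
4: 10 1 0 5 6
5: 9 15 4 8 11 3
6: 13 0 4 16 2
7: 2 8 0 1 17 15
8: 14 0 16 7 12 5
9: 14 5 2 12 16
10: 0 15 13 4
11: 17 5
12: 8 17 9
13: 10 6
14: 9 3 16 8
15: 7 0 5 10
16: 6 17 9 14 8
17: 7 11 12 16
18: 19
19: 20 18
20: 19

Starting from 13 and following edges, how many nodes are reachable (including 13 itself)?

BFS from 13 visits: 13, 10, 6, 0, 15, 4, 16, 2, 8, 7, 3, 5, 1, 17, 9, 14, 12, 11
Reachable nodes: 18 of 21 total.

18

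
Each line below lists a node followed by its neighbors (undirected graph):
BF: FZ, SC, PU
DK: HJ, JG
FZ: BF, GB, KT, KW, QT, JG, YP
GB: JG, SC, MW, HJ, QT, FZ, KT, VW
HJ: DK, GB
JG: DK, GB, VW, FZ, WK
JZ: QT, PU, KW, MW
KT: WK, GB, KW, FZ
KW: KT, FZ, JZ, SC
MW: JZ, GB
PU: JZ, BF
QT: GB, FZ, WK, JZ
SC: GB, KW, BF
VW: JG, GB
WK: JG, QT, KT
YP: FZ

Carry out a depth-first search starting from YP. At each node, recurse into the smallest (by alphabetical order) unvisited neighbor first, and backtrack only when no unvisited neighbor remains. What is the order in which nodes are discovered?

YP, FZ, BF, PU, JZ, KW, KT, GB, HJ, DK, JG, VW, WK, QT, MW, SC

Visit YP
YP → FZ
FZ → BF
BF → PU
PU → JZ
JZ → KW
KW → KT
KT → GB
GB → HJ
HJ → DK
DK → JG
JG → VW
JG → WK
WK → QT
GB → MW
GB → SC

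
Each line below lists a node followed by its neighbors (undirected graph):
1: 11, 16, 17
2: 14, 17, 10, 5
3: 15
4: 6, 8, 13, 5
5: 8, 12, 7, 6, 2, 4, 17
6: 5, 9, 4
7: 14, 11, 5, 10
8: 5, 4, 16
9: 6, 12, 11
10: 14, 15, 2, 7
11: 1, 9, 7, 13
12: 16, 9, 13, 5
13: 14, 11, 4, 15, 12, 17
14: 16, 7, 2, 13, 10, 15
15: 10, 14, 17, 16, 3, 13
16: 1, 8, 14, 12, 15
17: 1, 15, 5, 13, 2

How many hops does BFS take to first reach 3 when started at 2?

Level 0: 2
Level 1: 5, 10, 14, 17
Level 2: 1, 4, 6, 7, 8, 12, 13, 15, 16
Level 3: 3, 9, 11
3 first appears at level 3.

3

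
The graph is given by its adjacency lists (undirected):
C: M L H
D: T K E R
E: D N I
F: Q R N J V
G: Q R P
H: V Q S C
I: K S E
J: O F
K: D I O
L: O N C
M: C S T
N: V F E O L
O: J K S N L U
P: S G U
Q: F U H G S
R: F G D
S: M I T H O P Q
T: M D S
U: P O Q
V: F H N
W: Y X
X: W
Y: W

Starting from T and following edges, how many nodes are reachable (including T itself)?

BFS from T visits: T, M, D, S, C, K, E, R, I, H, O, P, Q, L, N, F, G, V, J, U
Reachable nodes: 20 of 23 total.

20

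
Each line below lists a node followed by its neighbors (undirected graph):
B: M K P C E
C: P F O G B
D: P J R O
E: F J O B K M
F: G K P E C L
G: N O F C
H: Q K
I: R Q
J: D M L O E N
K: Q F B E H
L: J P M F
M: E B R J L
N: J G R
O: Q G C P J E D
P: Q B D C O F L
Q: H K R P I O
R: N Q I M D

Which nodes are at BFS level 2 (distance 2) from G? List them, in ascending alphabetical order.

Level 0: G
Level 1: C, F, N, O
Level 2: B, D, E, J, K, L, P, Q, R
Level 3: H, I, M

B, D, E, J, K, L, P, Q, R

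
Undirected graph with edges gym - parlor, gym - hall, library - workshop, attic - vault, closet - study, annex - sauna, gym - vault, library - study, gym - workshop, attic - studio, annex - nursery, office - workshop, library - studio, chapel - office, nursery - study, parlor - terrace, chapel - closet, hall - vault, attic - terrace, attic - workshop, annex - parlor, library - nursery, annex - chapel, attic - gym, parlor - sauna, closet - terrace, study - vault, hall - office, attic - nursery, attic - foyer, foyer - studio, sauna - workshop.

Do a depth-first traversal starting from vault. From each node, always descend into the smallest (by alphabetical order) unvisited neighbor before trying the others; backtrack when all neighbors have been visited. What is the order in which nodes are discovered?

vault -> attic -> foyer -> studio -> library -> nursery -> annex -> chapel -> closet -> study -> terrace -> parlor -> gym -> hall -> office -> workshop -> sauna

Visit vault
vault → attic
attic → foyer
foyer → studio
studio → library
library → nursery
nursery → annex
annex → chapel
chapel → closet
closet → study
closet → terrace
terrace → parlor
parlor → gym
gym → hall
hall → office
office → workshop
workshop → sauna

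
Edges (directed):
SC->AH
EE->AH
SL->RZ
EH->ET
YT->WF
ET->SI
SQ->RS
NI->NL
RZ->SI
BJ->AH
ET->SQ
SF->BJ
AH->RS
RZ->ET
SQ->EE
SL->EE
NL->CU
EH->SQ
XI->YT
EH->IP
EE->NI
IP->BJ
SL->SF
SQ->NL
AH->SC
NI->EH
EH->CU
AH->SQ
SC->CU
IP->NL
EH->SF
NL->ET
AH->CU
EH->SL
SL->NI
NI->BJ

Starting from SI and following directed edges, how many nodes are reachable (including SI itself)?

BFS from SI visits: SI
Reachable nodes: 1 of 19 total.

1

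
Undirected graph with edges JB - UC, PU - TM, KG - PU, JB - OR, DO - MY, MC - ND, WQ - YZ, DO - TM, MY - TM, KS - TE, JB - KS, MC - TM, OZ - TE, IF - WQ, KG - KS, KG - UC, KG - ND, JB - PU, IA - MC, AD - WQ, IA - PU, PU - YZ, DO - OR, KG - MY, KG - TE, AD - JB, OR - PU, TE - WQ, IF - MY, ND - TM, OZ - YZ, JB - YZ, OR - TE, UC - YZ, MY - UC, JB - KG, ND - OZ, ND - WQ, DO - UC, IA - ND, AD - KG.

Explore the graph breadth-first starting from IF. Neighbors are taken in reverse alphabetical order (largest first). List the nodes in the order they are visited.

IF → WQ → MY → YZ → TE → ND → AD → UC → TM → KG → DO → PU → OZ → JB → OR → KS → MC → IA

Visit IF; enqueue WQ, MY → queue [WQ, MY]
Visit WQ; enqueue YZ, TE, ND, AD → queue [MY, YZ, TE, ND, AD]
Visit MY; enqueue UC, TM, KG, DO → queue [YZ, TE, ND, AD, UC, TM, KG, DO]
Visit YZ; enqueue PU, OZ, JB → queue [TE, ND, AD, UC, TM, KG, DO, PU, OZ, JB]
Visit TE; enqueue OR, KS → queue [ND, AD, UC, TM, KG, DO, PU, OZ, JB, OR, KS]
Visit ND; enqueue MC, IA → queue [AD, UC, TM, KG, DO, PU, OZ, JB, OR, KS, MC, IA]
Visit AD → queue [UC, TM, KG, DO, PU, OZ, JB, OR, KS, MC, IA]
Visit UC → queue [TM, KG, DO, PU, OZ, JB, OR, KS, MC, IA]
Visit TM → queue [KG, DO, PU, OZ, JB, OR, KS, MC, IA]
Visit KG → queue [DO, PU, OZ, JB, OR, KS, MC, IA]
Visit DO → queue [PU, OZ, JB, OR, KS, MC, IA]
Visit PU → queue [OZ, JB, OR, KS, MC, IA]
Visit OZ → queue [JB, OR, KS, MC, IA]
Visit JB → queue [OR, KS, MC, IA]
Visit OR → queue [KS, MC, IA]
Visit KS → queue [MC, IA]
Visit MC → queue [IA]
Visit IA → queue []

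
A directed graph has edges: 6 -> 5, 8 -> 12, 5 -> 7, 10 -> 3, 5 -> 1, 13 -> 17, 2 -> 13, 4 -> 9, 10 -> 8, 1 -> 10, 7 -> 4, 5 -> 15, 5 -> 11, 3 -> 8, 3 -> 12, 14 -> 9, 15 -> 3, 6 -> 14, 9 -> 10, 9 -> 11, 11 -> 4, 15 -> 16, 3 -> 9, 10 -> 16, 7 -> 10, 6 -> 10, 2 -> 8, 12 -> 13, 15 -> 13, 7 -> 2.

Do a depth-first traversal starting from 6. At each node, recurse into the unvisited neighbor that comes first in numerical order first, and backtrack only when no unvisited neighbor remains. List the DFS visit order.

6, 5, 1, 10, 3, 8, 12, 13, 17, 9, 11, 4, 16, 7, 2, 15, 14

Visit 6
6 → 5
5 → 1
1 → 10
10 → 3
3 → 8
8 → 12
12 → 13
13 → 17
3 → 9
9 → 11
11 → 4
10 → 16
5 → 7
7 → 2
5 → 15
6 → 14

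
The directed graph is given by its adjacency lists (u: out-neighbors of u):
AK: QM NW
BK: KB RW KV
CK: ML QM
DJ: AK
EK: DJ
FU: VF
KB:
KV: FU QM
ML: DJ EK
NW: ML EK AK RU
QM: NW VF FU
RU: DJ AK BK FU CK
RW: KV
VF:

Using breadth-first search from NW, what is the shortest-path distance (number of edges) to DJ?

2

Level 0: NW
Level 1: AK, EK, ML, RU
Level 2: BK, CK, DJ, FU, QM
Level 3: KB, KV, RW, VF
DJ first appears at level 2.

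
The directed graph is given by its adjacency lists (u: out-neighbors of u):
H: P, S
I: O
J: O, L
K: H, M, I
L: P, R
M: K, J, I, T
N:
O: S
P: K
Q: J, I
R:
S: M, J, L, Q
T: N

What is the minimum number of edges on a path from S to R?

2

Level 0: S
Level 1: J, L, M, Q
Level 2: I, K, O, P, R, T
Level 3: H, N
R first appears at level 2.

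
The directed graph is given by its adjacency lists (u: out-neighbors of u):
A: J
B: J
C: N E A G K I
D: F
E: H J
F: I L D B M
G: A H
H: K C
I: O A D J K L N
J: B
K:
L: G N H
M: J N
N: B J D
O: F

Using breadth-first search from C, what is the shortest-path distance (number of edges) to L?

Level 0: C
Level 1: A, E, G, I, K, N
Level 2: B, D, H, J, L, O
Level 3: F
Level 4: M
L first appears at level 2.

2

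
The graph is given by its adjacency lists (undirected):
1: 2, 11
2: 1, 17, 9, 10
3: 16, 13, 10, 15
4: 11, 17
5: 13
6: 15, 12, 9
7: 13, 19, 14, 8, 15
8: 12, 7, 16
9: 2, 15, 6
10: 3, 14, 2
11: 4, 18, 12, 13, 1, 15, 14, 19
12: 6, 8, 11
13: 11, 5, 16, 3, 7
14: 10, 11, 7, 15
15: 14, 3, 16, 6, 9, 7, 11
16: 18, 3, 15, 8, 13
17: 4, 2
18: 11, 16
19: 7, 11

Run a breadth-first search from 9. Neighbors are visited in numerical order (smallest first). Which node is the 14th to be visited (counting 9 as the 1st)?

4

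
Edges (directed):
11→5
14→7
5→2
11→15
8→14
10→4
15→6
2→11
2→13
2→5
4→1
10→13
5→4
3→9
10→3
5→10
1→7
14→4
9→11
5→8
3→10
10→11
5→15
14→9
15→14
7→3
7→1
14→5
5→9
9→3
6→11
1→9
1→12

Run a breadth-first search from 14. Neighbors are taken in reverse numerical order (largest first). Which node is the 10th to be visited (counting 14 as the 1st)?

Visit 14; enqueue 9, 7, 5, 4 → queue [9, 7, 5, 4]
Visit 9; enqueue 11, 3 → queue [7, 5, 4, 11, 3]
Visit 7; enqueue 1 → queue [5, 4, 11, 3, 1]
Visit 5; enqueue 15, 10, 8, 2 → queue [4, 11, 3, 1, 15, 10, 8, 2]
Visit 4 → queue [11, 3, 1, 15, 10, 8, 2]
Visit 11 → queue [3, 1, 15, 10, 8, 2]
Visit 3 → queue [1, 15, 10, 8, 2]
Visit 1; enqueue 12 → queue [15, 10, 8, 2, 12]
Visit 15; enqueue 6 → queue [10, 8, 2, 12, 6]
Visit 10; enqueue 13 → queue [8, 2, 12, 6, 13]
Visit 8 → queue [2, 12, 6, 13]
Visit 2 → queue [12, 6, 13]
Visit 12 → queue [6, 13]
Visit 6 → queue [13]
Visit 13 → queue []

Visit order: 14, 9, 7, 5, 4, 11, 3, 1, 15, 10, 8, 2, 12, 6, 13

10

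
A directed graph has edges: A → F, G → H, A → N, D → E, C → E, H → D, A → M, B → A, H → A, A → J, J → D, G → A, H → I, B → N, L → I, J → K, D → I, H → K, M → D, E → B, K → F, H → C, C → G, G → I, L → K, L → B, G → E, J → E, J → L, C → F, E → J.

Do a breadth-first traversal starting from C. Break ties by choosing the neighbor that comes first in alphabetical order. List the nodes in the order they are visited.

Visit C; enqueue E, F, G → queue [E, F, G]
Visit E; enqueue B, J → queue [F, G, B, J]
Visit F → queue [G, B, J]
Visit G; enqueue A, H, I → queue [B, J, A, H, I]
Visit B; enqueue N → queue [J, A, H, I, N]
Visit J; enqueue D, K, L → queue [A, H, I, N, D, K, L]
Visit A; enqueue M → queue [H, I, N, D, K, L, M]
Visit H → queue [I, N, D, K, L, M]
Visit I → queue [N, D, K, L, M]
Visit N → queue [D, K, L, M]
Visit D → queue [K, L, M]
Visit K → queue [L, M]
Visit L → queue [M]
Visit M → queue []

C → E → F → G → B → J → A → H → I → N → D → K → L → M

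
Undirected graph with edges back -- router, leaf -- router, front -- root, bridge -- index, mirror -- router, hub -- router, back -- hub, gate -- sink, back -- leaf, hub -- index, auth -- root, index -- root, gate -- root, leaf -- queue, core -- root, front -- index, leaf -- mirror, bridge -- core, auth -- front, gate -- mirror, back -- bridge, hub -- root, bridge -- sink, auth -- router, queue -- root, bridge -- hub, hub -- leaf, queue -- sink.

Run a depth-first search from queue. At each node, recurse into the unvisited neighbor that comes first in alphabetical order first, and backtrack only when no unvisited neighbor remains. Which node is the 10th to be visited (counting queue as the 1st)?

hub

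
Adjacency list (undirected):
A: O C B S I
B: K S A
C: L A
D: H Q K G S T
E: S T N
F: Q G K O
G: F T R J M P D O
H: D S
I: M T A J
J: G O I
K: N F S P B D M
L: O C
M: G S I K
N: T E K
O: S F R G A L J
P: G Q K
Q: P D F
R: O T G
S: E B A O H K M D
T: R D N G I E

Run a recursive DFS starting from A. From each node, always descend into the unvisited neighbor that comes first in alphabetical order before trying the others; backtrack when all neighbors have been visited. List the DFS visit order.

A -> B -> K -> D -> G -> F -> O -> J -> I -> M -> S -> E -> N -> T -> R -> H -> L -> C -> Q -> P

Visit A
A → B
B → K
K → D
D → G
G → F
F → O
O → J
J → I
I → M
M → S
S → E
E → N
N → T
T → R
S → H
O → L
L → C
F → Q
Q → P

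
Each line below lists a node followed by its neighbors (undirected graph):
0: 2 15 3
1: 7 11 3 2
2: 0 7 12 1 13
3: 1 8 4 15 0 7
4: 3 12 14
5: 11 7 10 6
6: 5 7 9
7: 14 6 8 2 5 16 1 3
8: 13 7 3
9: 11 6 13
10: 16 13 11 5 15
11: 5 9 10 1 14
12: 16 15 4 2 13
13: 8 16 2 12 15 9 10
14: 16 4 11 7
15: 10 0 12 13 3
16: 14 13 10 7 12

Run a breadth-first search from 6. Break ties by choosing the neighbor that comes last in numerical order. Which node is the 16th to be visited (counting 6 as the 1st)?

4

Visit 6; enqueue 9, 7, 5 → queue [9, 7, 5]
Visit 9; enqueue 13, 11 → queue [7, 5, 13, 11]
Visit 7; enqueue 16, 14, 8, 3, 2, 1 → queue [5, 13, 11, 16, 14, 8, 3, 2, 1]
Visit 5; enqueue 10 → queue [13, 11, 16, 14, 8, 3, 2, 1, 10]
Visit 13; enqueue 15, 12 → queue [11, 16, 14, 8, 3, 2, 1, 10, 15, 12]
Visit 11 → queue [16, 14, 8, 3, 2, 1, 10, 15, 12]
Visit 16 → queue [14, 8, 3, 2, 1, 10, 15, 12]
Visit 14; enqueue 4 → queue [8, 3, 2, 1, 10, 15, 12, 4]
Visit 8 → queue [3, 2, 1, 10, 15, 12, 4]
Visit 3; enqueue 0 → queue [2, 1, 10, 15, 12, 4, 0]
Visit 2 → queue [1, 10, 15, 12, 4, 0]
Visit 1 → queue [10, 15, 12, 4, 0]
Visit 10 → queue [15, 12, 4, 0]
Visit 15 → queue [12, 4, 0]
Visit 12 → queue [4, 0]
Visit 4 → queue [0]
Visit 0 → queue []

Visit order: 6, 9, 7, 5, 13, 11, 16, 14, 8, 3, 2, 1, 10, 15, 12, 4, 0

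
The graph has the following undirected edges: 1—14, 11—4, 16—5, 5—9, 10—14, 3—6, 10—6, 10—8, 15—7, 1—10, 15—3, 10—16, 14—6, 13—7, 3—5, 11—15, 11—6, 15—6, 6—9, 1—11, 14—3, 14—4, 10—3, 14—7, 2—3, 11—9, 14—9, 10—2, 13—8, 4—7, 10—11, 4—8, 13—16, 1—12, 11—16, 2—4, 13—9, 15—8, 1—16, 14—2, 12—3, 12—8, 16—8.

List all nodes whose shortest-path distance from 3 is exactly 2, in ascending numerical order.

Level 0: 3
Level 1: 2, 5, 6, 10, 12, 14, 15
Level 2: 1, 4, 7, 8, 9, 11, 16
Level 3: 13

1, 4, 7, 8, 9, 11, 16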